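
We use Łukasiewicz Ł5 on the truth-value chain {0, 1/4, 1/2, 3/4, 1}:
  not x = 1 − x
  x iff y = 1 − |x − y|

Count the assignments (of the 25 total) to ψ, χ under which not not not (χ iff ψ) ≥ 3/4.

6

value 1: 2 assignments (counts)
value 3/4: 4 assignments (counts)
value 1/2: 6 assignments
value 1/4: 8 assignments
value 0: 5 assignments
So 6 of the 25 assignments meet the threshold.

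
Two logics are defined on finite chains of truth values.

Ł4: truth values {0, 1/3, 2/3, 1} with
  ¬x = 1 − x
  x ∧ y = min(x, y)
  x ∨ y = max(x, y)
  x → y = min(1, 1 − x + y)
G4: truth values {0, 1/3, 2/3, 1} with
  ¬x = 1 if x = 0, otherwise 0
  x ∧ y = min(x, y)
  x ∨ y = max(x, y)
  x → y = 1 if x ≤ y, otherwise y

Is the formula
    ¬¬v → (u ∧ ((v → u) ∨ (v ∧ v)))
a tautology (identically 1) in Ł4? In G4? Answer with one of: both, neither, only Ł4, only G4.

In Ł4: at u = 0, v = 1/3 the value is 2/3 — not a tautology.
In G4: at u = 0, v = 1/3 the value is 0 — not a tautology.

neither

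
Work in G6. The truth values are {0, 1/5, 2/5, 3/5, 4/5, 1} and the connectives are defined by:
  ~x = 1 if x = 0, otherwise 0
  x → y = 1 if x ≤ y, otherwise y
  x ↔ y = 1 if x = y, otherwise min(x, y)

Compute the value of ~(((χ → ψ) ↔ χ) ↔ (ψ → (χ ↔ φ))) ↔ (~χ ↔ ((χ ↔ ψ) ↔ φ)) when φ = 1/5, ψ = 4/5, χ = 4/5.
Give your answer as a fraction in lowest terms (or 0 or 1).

1

χ → ψ = 4/5 → 4/5 = 1
(χ → ψ) ↔ χ = 1 ↔ 4/5 = 4/5
χ ↔ φ = 4/5 ↔ 1/5 = 1/5
ψ → (χ ↔ φ) = 4/5 → 1/5 = 1/5
((χ → ψ) ↔ χ) ↔ (ψ → (χ ↔ φ)) = 4/5 ↔ 1/5 = 1/5
~(((χ → ψ) ↔ χ) ↔ (ψ → (χ ↔ φ))) = ~1/5 = 0
~χ = ~4/5 = 0
χ ↔ ψ = 4/5 ↔ 4/5 = 1
(χ ↔ ψ) ↔ φ = 1 ↔ 1/5 = 1/5
~χ ↔ ((χ ↔ ψ) ↔ φ) = 0 ↔ 1/5 = 0
~(((χ → ψ) ↔ χ) ↔ (ψ → (χ ↔ φ))) ↔ (~χ ↔ ((χ ↔ ψ) ↔ φ)) = 0 ↔ 0 = 1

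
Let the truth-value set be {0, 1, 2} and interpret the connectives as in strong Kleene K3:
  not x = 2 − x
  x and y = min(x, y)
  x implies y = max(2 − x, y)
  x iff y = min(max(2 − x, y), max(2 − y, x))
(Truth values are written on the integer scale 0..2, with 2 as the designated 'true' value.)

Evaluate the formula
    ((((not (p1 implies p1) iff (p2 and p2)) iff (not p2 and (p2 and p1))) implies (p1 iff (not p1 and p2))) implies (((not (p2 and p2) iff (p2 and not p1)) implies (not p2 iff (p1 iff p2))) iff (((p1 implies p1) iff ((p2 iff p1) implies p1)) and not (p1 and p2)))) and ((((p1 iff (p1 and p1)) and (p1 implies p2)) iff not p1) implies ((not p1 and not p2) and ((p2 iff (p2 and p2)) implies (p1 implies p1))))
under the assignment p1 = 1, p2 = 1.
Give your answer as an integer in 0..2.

1

p1 implies p1 = 1 implies 1 = 1
not (p1 implies p1) = not 1 = 1
p2 and p2 = 1 and 1 = 1
not (p1 implies p1) iff (p2 and p2) = 1 iff 1 = 1
not p2 = not 1 = 1
p2 and p1 = 1 and 1 = 1
not p2 and (p2 and p1) = 1 and 1 = 1
(not (p1 implies p1) iff (p2 and p2)) iff (not p2 and (p2 and p1)) = 1 iff 1 = 1
not p1 = not 1 = 1
not p1 and p2 = 1 and 1 = 1
p1 iff (not p1 and p2) = 1 iff 1 = 1
((not (p1 implies p1) iff (p2 and p2)) iff (not p2 and (p2 and p1))) implies (p1 iff (not p1 and p2)) = 1 implies 1 = 1
p2 and p2 = 1 and 1 = 1
not (p2 and p2) = not 1 = 1
not p1 = not 1 = 1
p2 and not p1 = 1 and 1 = 1
not (p2 and p2) iff (p2 and not p1) = 1 iff 1 = 1
not p2 = not 1 = 1
p1 iff p2 = 1 iff 1 = 1
not p2 iff (p1 iff p2) = 1 iff 1 = 1
(not (p2 and p2) iff (p2 and not p1)) implies (not p2 iff (p1 iff p2)) = 1 implies 1 = 1
p1 implies p1 = 1 implies 1 = 1
p2 iff p1 = 1 iff 1 = 1
(p2 iff p1) implies p1 = 1 implies 1 = 1
(p1 implies p1) iff ((p2 iff p1) implies p1) = 1 iff 1 = 1
p1 and p2 = 1 and 1 = 1
not (p1 and p2) = not 1 = 1
((p1 implies p1) iff ((p2 iff p1) implies p1)) and not (p1 and p2) = 1 and 1 = 1
((not (p2 and p2) iff (p2 and not p1)) implies (not p2 iff (p1 iff p2))) iff (((p1 implies p1) iff ((p2 iff p1) implies p1)) and not (p1 and p2)) = 1 iff 1 = 1
(((not (p1 implies p1) iff (p2 and p2)) iff (not p2 and (p2 and p1))) implies (p1 iff (not p1 and p2))) implies (((not (p2 and p2) iff (p2 and not p1)) implies (not p2 iff (p1 iff p2))) iff (((p1 implies p1) iff ((p2 iff p1) implies p1)) and not (p1 and p2))) = 1 implies 1 = 1
p1 and p1 = 1 and 1 = 1
p1 iff (p1 and p1) = 1 iff 1 = 1
p1 implies p2 = 1 implies 1 = 1
(p1 iff (p1 and p1)) and (p1 implies p2) = 1 and 1 = 1
not p1 = not 1 = 1
((p1 iff (p1 and p1)) and (p1 implies p2)) iff not p1 = 1 iff 1 = 1
not p1 = not 1 = 1
not p2 = not 1 = 1
not p1 and not p2 = 1 and 1 = 1
p2 and p2 = 1 and 1 = 1
p2 iff (p2 and p2) = 1 iff 1 = 1
p1 implies p1 = 1 implies 1 = 1
(p2 iff (p2 and p2)) implies (p1 implies p1) = 1 implies 1 = 1
(not p1 and not p2) and ((p2 iff (p2 and p2)) implies (p1 implies p1)) = 1 and 1 = 1
(((p1 iff (p1 and p1)) and (p1 implies p2)) iff not p1) implies ((not p1 and not p2) and ((p2 iff (p2 and p2)) implies (p1 implies p1))) = 1 implies 1 = 1
((((not (p1 implies p1) iff (p2 and p2)) iff (not p2 and (p2 and p1))) implies (p1 iff (not p1 and p2))) implies (((not (p2 and p2) iff (p2 and not p1)) implies (not p2 iff (p1 iff p2))) iff (((p1 implies p1) iff ((p2 iff p1) implies p1)) and not (p1 and p2)))) and ((((p1 iff (p1 and p1)) and (p1 implies p2)) iff not p1) implies ((not p1 and not p2) and ((p2 iff (p2 and p2)) implies (p1 implies p1)))) = 1 and 1 = 1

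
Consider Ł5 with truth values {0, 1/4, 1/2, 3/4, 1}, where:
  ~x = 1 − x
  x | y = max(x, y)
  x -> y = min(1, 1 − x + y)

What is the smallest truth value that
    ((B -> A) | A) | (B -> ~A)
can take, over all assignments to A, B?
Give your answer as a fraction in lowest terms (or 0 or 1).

1/2

Take A = 1/2, B = 1:
B -> A = 1 -> 1/2 = 1/2
(B -> A) | A = 1/2 | 1/2 = 1/2
~A = ~1/2 = 1/2
B -> ~A = 1 -> 1/2 = 1/2
((B -> A) | A) | (B -> ~A) = 1/2 | 1/2 = 1/2
No assignment yields a value below 1/2, so this is the minimum.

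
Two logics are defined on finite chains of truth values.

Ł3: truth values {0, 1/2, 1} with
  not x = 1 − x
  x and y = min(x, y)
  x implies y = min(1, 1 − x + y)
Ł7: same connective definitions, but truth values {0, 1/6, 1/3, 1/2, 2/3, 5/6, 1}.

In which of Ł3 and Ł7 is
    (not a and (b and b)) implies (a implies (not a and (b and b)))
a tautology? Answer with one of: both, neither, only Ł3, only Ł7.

both

In Ł3: every assignment gives 1 — tautology.
In Ł7: every assignment gives 1 — tautology.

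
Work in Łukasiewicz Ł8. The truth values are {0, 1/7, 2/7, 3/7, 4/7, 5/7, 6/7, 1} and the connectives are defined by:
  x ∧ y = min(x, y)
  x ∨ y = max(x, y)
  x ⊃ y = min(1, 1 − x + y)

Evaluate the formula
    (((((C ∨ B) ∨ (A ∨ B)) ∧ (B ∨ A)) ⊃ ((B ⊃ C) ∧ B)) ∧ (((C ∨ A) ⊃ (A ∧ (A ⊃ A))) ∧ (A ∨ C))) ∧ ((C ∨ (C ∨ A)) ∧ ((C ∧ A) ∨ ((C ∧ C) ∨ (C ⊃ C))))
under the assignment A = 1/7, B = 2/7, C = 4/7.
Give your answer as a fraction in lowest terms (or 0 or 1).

C ∨ B = 4/7 ∨ 2/7 = 4/7
A ∨ B = 1/7 ∨ 2/7 = 2/7
(C ∨ B) ∨ (A ∨ B) = 4/7 ∨ 2/7 = 4/7
B ∨ A = 2/7 ∨ 1/7 = 2/7
((C ∨ B) ∨ (A ∨ B)) ∧ (B ∨ A) = 4/7 ∧ 2/7 = 2/7
B ⊃ C = 2/7 ⊃ 4/7 = 1
(B ⊃ C) ∧ B = 1 ∧ 2/7 = 2/7
(((C ∨ B) ∨ (A ∨ B)) ∧ (B ∨ A)) ⊃ ((B ⊃ C) ∧ B) = 2/7 ⊃ 2/7 = 1
C ∨ A = 4/7 ∨ 1/7 = 4/7
A ⊃ A = 1/7 ⊃ 1/7 = 1
A ∧ (A ⊃ A) = 1/7 ∧ 1 = 1/7
(C ∨ A) ⊃ (A ∧ (A ⊃ A)) = 4/7 ⊃ 1/7 = 4/7
A ∨ C = 1/7 ∨ 4/7 = 4/7
((C ∨ A) ⊃ (A ∧ (A ⊃ A))) ∧ (A ∨ C) = 4/7 ∧ 4/7 = 4/7
((((C ∨ B) ∨ (A ∨ B)) ∧ (B ∨ A)) ⊃ ((B ⊃ C) ∧ B)) ∧ (((C ∨ A) ⊃ (A ∧ (A ⊃ A))) ∧ (A ∨ C)) = 1 ∧ 4/7 = 4/7
C ∨ A = 4/7 ∨ 1/7 = 4/7
C ∨ (C ∨ A) = 4/7 ∨ 4/7 = 4/7
C ∧ A = 4/7 ∧ 1/7 = 1/7
C ∧ C = 4/7 ∧ 4/7 = 4/7
C ⊃ C = 4/7 ⊃ 4/7 = 1
(C ∧ C) ∨ (C ⊃ C) = 4/7 ∨ 1 = 1
(C ∧ A) ∨ ((C ∧ C) ∨ (C ⊃ C)) = 1/7 ∨ 1 = 1
(C ∨ (C ∨ A)) ∧ ((C ∧ A) ∨ ((C ∧ C) ∨ (C ⊃ C))) = 4/7 ∧ 1 = 4/7
(((((C ∨ B) ∨ (A ∨ B)) ∧ (B ∨ A)) ⊃ ((B ⊃ C) ∧ B)) ∧ (((C ∨ A) ⊃ (A ∧ (A ⊃ A))) ∧ (A ∨ C))) ∧ ((C ∨ (C ∨ A)) ∧ ((C ∧ A) ∨ ((C ∧ C) ∨ (C ⊃ C)))) = 4/7 ∧ 4/7 = 4/7

4/7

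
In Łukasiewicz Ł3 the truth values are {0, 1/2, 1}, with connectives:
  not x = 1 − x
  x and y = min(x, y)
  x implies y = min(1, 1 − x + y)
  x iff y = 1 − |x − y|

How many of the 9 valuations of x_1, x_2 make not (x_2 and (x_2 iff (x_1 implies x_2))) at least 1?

3

x_1 = 0, x_2 = 0 ↦ 1  ≥
x_1 = 0, x_2 = 1/2 ↦ 1/2  <
x_1 = 0, x_2 = 1 ↦ 0  <
x_1 = 1/2, x_2 = 0 ↦ 1  ≥
x_1 = 1/2, x_2 = 1/2 ↦ 1/2  <
x_1 = 1/2, x_2 = 1 ↦ 0  <
x_1 = 1, x_2 = 0 ↦ 1  ≥
x_1 = 1, x_2 = 1/2 ↦ 1/2  <
x_1 = 1, x_2 = 1 ↦ 0  <
So 3 of the 9 assignments meet the threshold.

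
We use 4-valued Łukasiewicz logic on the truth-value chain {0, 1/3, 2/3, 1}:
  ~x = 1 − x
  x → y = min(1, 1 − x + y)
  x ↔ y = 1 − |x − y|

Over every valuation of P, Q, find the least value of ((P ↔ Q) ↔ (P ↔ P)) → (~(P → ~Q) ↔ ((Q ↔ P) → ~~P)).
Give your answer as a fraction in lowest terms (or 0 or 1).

1/3

Take P = 2/3, Q = 1/3:
P ↔ Q = 2/3 ↔ 1/3 = 2/3
P ↔ P = 2/3 ↔ 2/3 = 1
(P ↔ Q) ↔ (P ↔ P) = 2/3 ↔ 1 = 2/3
~Q = ~1/3 = 2/3
P → ~Q = 2/3 → 2/3 = 1
~(P → ~Q) = ~1 = 0
Q ↔ P = 1/3 ↔ 2/3 = 2/3
~P = ~2/3 = 1/3
~~P = ~1/3 = 2/3
(Q ↔ P) → ~~P = 2/3 → 2/3 = 1
~(P → ~Q) ↔ ((Q ↔ P) → ~~P) = 0 ↔ 1 = 0
((P ↔ Q) ↔ (P ↔ P)) → (~(P → ~Q) ↔ ((Q ↔ P) → ~~P)) = 2/3 → 0 = 1/3
No assignment yields a value below 1/3, so this is the minimum.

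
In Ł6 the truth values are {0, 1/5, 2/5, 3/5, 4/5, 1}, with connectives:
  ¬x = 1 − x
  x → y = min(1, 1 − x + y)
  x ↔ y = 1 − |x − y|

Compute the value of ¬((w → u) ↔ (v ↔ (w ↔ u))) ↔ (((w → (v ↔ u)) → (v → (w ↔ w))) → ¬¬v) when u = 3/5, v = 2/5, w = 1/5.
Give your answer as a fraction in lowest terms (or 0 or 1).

w → u = 1/5 → 3/5 = 1
w ↔ u = 1/5 ↔ 3/5 = 3/5
v ↔ (w ↔ u) = 2/5 ↔ 3/5 = 4/5
(w → u) ↔ (v ↔ (w ↔ u)) = 1 ↔ 4/5 = 4/5
¬((w → u) ↔ (v ↔ (w ↔ u))) = ¬4/5 = 1/5
v ↔ u = 2/5 ↔ 3/5 = 4/5
w → (v ↔ u) = 1/5 → 4/5 = 1
w ↔ w = 1/5 ↔ 1/5 = 1
v → (w ↔ w) = 2/5 → 1 = 1
(w → (v ↔ u)) → (v → (w ↔ w)) = 1 → 1 = 1
¬v = ¬2/5 = 3/5
¬¬v = ¬3/5 = 2/5
((w → (v ↔ u)) → (v → (w ↔ w))) → ¬¬v = 1 → 2/5 = 2/5
¬((w → u) ↔ (v ↔ (w ↔ u))) ↔ (((w → (v ↔ u)) → (v → (w ↔ w))) → ¬¬v) = 1/5 ↔ 2/5 = 4/5

4/5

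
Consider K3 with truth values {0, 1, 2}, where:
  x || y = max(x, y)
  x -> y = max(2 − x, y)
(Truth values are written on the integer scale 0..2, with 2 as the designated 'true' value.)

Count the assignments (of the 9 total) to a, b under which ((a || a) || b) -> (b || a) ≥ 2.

a = 0, b = 0 ↦ 2  ≥
a = 0, b = 1 ↦ 1  <
a = 0, b = 2 ↦ 2  ≥
a = 1, b = 0 ↦ 1  <
a = 1, b = 1 ↦ 1  <
a = 1, b = 2 ↦ 2  ≥
a = 2, b = 0 ↦ 2  ≥
a = 2, b = 1 ↦ 2  ≥
a = 2, b = 2 ↦ 2  ≥
So 6 of the 9 assignments meet the threshold.

6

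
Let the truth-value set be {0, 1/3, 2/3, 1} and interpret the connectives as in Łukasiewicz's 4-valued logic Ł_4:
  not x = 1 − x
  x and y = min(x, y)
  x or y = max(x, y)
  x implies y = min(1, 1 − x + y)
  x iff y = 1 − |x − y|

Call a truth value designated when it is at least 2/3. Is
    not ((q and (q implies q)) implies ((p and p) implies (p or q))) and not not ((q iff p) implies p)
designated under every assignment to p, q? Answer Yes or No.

Counterexample: take p = 0, q = 0.
q implies q = 0 implies 0 = 1
q and (q implies q) = 0 and 1 = 0
p and p = 0 and 0 = 0
p or q = 0 or 0 = 0
(p and p) implies (p or q) = 0 implies 0 = 1
(q and (q implies q)) implies ((p and p) implies (p or q)) = 0 implies 1 = 1
not ((q and (q implies q)) implies ((p and p) implies (p or q))) = not 1 = 0
q iff p = 0 iff 0 = 1
(q iff p) implies p = 1 implies 0 = 0
not ((q iff p) implies p) = not 0 = 1
not not ((q iff p) implies p) = not 1 = 0
not ((q and (q implies q)) implies ((p and p) implies (p or q))) and not not ((q iff p) implies p) = 0 and 0 = 0
This gives 0, which is below 2/3.

No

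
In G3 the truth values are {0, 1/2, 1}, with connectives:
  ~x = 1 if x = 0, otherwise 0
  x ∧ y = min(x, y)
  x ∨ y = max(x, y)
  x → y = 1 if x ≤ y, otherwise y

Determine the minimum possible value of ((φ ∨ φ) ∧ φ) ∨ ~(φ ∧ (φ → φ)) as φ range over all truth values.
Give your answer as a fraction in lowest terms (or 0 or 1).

1/2

Take φ = 1/2:
φ ∨ φ = 1/2 ∨ 1/2 = 1/2
(φ ∨ φ) ∧ φ = 1/2 ∧ 1/2 = 1/2
φ → φ = 1/2 → 1/2 = 1
φ ∧ (φ → φ) = 1/2 ∧ 1 = 1/2
~(φ ∧ (φ → φ)) = ~1/2 = 0
((φ ∨ φ) ∧ φ) ∨ ~(φ ∧ (φ → φ)) = 1/2 ∨ 0 = 1/2
No assignment yields a value below 1/2, so this is the minimum.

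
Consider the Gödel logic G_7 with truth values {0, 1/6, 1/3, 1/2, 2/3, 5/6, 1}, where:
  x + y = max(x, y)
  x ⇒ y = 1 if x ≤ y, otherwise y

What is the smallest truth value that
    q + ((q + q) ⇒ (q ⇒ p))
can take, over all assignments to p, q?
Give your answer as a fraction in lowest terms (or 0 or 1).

1/6

Take p = 0, q = 1/6:
q + q = 1/6 + 1/6 = 1/6
q ⇒ p = 1/6 ⇒ 0 = 0
(q + q) ⇒ (q ⇒ p) = 1/6 ⇒ 0 = 0
q + ((q + q) ⇒ (q ⇒ p)) = 1/6 + 0 = 1/6
No assignment yields a value below 1/6, so this is the minimum.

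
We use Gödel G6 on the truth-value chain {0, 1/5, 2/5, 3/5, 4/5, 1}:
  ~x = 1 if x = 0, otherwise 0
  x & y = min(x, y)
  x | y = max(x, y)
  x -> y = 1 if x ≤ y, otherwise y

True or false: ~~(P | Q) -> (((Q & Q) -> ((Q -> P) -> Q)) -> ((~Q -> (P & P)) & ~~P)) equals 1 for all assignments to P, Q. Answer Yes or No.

No

Counterexample: take P = 0, Q = 1/5.
P | Q = 0 | 1/5 = 1/5
~(P | Q) = ~1/5 = 0
~~(P | Q) = ~0 = 1
Q & Q = 1/5 & 1/5 = 1/5
Q -> P = 1/5 -> 0 = 0
(Q -> P) -> Q = 0 -> 1/5 = 1
(Q & Q) -> ((Q -> P) -> Q) = 1/5 -> 1 = 1
~Q = ~1/5 = 0
P & P = 0 & 0 = 0
~Q -> (P & P) = 0 -> 0 = 1
~P = ~0 = 1
~~P = ~1 = 0
(~Q -> (P & P)) & ~~P = 1 & 0 = 0
((Q & Q) -> ((Q -> P) -> Q)) -> ((~Q -> (P & P)) & ~~P) = 1 -> 0 = 0
~~(P | Q) -> (((Q & Q) -> ((Q -> P) -> Q)) -> ((~Q -> (P & P)) & ~~P)) = 1 -> 0 = 0
This gives 0 ≠ 1.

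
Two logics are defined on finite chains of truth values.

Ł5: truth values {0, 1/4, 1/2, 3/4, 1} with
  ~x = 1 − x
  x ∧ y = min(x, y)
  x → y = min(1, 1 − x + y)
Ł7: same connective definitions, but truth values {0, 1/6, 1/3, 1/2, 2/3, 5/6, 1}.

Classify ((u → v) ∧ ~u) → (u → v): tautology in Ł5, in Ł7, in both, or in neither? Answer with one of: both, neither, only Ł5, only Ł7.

In Ł5: every assignment gives 1 — tautology.
In Ł7: every assignment gives 1 — tautology.

both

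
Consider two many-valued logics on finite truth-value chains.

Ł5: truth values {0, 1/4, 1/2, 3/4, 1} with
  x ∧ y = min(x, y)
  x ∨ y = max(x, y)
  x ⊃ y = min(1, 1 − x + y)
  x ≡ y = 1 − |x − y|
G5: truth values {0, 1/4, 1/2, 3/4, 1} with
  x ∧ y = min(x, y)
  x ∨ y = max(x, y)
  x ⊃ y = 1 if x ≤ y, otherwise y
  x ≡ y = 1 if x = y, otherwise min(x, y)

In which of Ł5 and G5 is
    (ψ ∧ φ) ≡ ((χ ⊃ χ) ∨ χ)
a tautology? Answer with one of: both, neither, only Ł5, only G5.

neither

In Ł5: at φ = 0, ψ = 0, χ = 0 the value is 0 — not a tautology.
In G5: at φ = 0, ψ = 0, χ = 0 the value is 0 — not a tautology.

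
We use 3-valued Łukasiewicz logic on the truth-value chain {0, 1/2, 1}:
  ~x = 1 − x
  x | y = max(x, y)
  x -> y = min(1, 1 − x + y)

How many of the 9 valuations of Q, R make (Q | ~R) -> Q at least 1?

6

Q = 0, R = 0 ↦ 0  <
Q = 0, R = 1/2 ↦ 1/2  <
Q = 0, R = 1 ↦ 1  ≥
Q = 1/2, R = 0 ↦ 1/2  <
Q = 1/2, R = 1/2 ↦ 1  ≥
Q = 1/2, R = 1 ↦ 1  ≥
Q = 1, R = 0 ↦ 1  ≥
Q = 1, R = 1/2 ↦ 1  ≥
Q = 1, R = 1 ↦ 1  ≥
So 6 of the 9 assignments meet the threshold.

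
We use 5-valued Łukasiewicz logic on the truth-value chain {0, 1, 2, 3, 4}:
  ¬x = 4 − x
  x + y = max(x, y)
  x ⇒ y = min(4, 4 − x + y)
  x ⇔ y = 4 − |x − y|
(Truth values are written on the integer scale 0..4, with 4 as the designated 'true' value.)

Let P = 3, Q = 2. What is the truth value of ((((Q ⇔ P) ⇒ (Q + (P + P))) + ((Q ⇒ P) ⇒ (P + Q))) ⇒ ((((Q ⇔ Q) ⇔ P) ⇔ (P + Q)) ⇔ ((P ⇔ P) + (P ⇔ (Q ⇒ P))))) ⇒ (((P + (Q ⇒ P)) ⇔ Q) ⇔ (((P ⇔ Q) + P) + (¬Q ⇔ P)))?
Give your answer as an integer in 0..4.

3

Q ⇔ P = 2 ⇔ 3 = 3
P + P = 3 + 3 = 3
Q + (P + P) = 2 + 3 = 3
(Q ⇔ P) ⇒ (Q + (P + P)) = 3 ⇒ 3 = 4
Q ⇒ P = 2 ⇒ 3 = 4
P + Q = 3 + 2 = 3
(Q ⇒ P) ⇒ (P + Q) = 4 ⇒ 3 = 3
((Q ⇔ P) ⇒ (Q + (P + P))) + ((Q ⇒ P) ⇒ (P + Q)) = 4 + 3 = 4
Q ⇔ Q = 2 ⇔ 2 = 4
(Q ⇔ Q) ⇔ P = 4 ⇔ 3 = 3
P + Q = 3 + 2 = 3
((Q ⇔ Q) ⇔ P) ⇔ (P + Q) = 3 ⇔ 3 = 4
P ⇔ P = 3 ⇔ 3 = 4
Q ⇒ P = 2 ⇒ 3 = 4
P ⇔ (Q ⇒ P) = 3 ⇔ 4 = 3
(P ⇔ P) + (P ⇔ (Q ⇒ P)) = 4 + 3 = 4
(((Q ⇔ Q) ⇔ P) ⇔ (P + Q)) ⇔ ((P ⇔ P) + (P ⇔ (Q ⇒ P))) = 4 ⇔ 4 = 4
(((Q ⇔ P) ⇒ (Q + (P + P))) + ((Q ⇒ P) ⇒ (P + Q))) ⇒ ((((Q ⇔ Q) ⇔ P) ⇔ (P + Q)) ⇔ ((P ⇔ P) + (P ⇔ (Q ⇒ P)))) = 4 ⇒ 4 = 4
Q ⇒ P = 2 ⇒ 3 = 4
P + (Q ⇒ P) = 3 + 4 = 4
(P + (Q ⇒ P)) ⇔ Q = 4 ⇔ 2 = 2
P ⇔ Q = 3 ⇔ 2 = 3
(P ⇔ Q) + P = 3 + 3 = 3
¬Q = ¬2 = 2
¬Q ⇔ P = 2 ⇔ 3 = 3
((P ⇔ Q) + P) + (¬Q ⇔ P) = 3 + 3 = 3
((P + (Q ⇒ P)) ⇔ Q) ⇔ (((P ⇔ Q) + P) + (¬Q ⇔ P)) = 2 ⇔ 3 = 3
((((Q ⇔ P) ⇒ (Q + (P + P))) + ((Q ⇒ P) ⇒ (P + Q))) ⇒ ((((Q ⇔ Q) ⇔ P) ⇔ (P + Q)) ⇔ ((P ⇔ P) + (P ⇔ (Q ⇒ P))))) ⇒ (((P + (Q ⇒ P)) ⇔ Q) ⇔ (((P ⇔ Q) + P) + (¬Q ⇔ P))) = 4 ⇒ 3 = 3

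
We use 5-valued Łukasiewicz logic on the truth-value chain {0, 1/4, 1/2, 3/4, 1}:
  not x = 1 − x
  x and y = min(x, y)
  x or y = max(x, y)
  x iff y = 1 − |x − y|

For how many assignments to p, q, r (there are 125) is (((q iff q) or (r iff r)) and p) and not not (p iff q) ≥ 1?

5

value 1: 5 assignments (counts)
value 3/4: 20 assignments
value 1/2: 35 assignments
value 1/4: 35 assignments
value 0: 30 assignments
So 5 of the 125 assignments meet the threshold.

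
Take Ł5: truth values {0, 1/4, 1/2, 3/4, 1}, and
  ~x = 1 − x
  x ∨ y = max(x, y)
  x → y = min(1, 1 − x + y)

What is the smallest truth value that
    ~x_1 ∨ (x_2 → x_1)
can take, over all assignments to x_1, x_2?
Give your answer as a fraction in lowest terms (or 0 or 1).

1/2

Take x_1 = 1/2, x_2 = 1:
~x_1 = ~1/2 = 1/2
x_2 → x_1 = 1 → 1/2 = 1/2
~x_1 ∨ (x_2 → x_1) = 1/2 ∨ 1/2 = 1/2
No assignment yields a value below 1/2, so this is the minimum.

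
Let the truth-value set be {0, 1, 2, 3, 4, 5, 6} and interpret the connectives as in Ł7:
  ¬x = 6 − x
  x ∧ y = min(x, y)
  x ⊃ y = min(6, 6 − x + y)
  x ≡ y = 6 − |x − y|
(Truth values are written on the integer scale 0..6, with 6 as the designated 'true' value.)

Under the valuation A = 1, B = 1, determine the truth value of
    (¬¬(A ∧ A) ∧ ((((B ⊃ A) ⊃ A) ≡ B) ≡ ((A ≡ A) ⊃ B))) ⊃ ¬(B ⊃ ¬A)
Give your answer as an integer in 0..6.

A ∧ A = 1 ∧ 1 = 1
¬(A ∧ A) = ¬1 = 5
¬¬(A ∧ A) = ¬5 = 1
B ⊃ A = 1 ⊃ 1 = 6
(B ⊃ A) ⊃ A = 6 ⊃ 1 = 1
((B ⊃ A) ⊃ A) ≡ B = 1 ≡ 1 = 6
A ≡ A = 1 ≡ 1 = 6
(A ≡ A) ⊃ B = 6 ⊃ 1 = 1
(((B ⊃ A) ⊃ A) ≡ B) ≡ ((A ≡ A) ⊃ B) = 6 ≡ 1 = 1
¬¬(A ∧ A) ∧ ((((B ⊃ A) ⊃ A) ≡ B) ≡ ((A ≡ A) ⊃ B)) = 1 ∧ 1 = 1
¬A = ¬1 = 5
B ⊃ ¬A = 1 ⊃ 5 = 6
¬(B ⊃ ¬A) = ¬6 = 0
(¬¬(A ∧ A) ∧ ((((B ⊃ A) ⊃ A) ≡ B) ≡ ((A ≡ A) ⊃ B))) ⊃ ¬(B ⊃ ¬A) = 1 ⊃ 0 = 5

5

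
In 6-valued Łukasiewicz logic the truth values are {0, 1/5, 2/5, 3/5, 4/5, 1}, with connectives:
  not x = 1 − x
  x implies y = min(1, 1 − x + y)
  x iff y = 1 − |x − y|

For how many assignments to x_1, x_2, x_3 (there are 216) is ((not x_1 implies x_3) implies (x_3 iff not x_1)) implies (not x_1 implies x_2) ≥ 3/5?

183

value 1: 139 assignments (counts)
value 4/5: 24 assignments (counts)
value 3/5: 20 assignments (counts)
value 2/5: 16 assignments
value 1/5: 11 assignments
value 0: 6 assignments
So 183 of the 216 assignments meet the threshold.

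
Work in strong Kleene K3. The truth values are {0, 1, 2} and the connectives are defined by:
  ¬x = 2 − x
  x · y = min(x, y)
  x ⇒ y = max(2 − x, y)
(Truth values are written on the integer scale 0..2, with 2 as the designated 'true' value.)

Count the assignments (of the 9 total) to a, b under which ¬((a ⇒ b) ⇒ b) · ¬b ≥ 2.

1

a = 0, b = 0 ↦ 2  ≥
a = 0, b = 1 ↦ 1  <
a = 0, b = 2 ↦ 0  <
a = 1, b = 0 ↦ 1  <
a = 1, b = 1 ↦ 1  <
a = 1, b = 2 ↦ 0  <
a = 2, b = 0 ↦ 0  <
a = 2, b = 1 ↦ 1  <
a = 2, b = 2 ↦ 0  <
So 1 of the 9 assignments meets the threshold.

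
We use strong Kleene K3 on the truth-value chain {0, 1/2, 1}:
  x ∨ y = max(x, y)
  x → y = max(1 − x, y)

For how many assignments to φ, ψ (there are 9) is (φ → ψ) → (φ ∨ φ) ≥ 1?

3

φ = 0, ψ = 0 ↦ 0  <
φ = 0, ψ = 1/2 ↦ 0  <
φ = 0, ψ = 1 ↦ 0  <
φ = 1/2, ψ = 0 ↦ 1/2  <
φ = 1/2, ψ = 1/2 ↦ 1/2  <
φ = 1/2, ψ = 1 ↦ 1/2  <
φ = 1, ψ = 0 ↦ 1  ≥
φ = 1, ψ = 1/2 ↦ 1  ≥
φ = 1, ψ = 1 ↦ 1  ≥
So 3 of the 9 assignments meet the threshold.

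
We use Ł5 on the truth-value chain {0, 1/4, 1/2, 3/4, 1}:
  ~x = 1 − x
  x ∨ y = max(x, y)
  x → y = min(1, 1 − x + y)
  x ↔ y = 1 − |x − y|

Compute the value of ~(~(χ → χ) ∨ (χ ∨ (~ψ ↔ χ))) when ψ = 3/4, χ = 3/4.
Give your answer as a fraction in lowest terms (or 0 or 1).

1/4

χ → χ = 3/4 → 3/4 = 1
~(χ → χ) = ~1 = 0
~ψ = ~3/4 = 1/4
~ψ ↔ χ = 1/4 ↔ 3/4 = 1/2
χ ∨ (~ψ ↔ χ) = 3/4 ∨ 1/2 = 3/4
~(χ → χ) ∨ (χ ∨ (~ψ ↔ χ)) = 0 ∨ 3/4 = 3/4
~(~(χ → χ) ∨ (χ ∨ (~ψ ↔ χ))) = ~3/4 = 1/4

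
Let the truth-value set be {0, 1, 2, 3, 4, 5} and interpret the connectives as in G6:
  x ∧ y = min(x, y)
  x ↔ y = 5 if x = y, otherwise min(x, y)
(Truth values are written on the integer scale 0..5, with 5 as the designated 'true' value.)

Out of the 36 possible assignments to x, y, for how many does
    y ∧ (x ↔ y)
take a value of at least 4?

4

value 5: 1 assignment (counts)
value 4: 3 assignments (counts)
value 3: 5 assignments
value 2: 7 assignments
value 1: 9 assignments
value 0: 11 assignments
So 4 of the 36 assignments meet the threshold.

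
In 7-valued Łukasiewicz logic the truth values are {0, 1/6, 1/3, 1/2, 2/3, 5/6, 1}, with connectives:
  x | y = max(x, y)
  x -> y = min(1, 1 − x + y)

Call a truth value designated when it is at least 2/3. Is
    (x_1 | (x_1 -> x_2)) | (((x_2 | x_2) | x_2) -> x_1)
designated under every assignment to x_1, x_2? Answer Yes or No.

Yes

At x_1 = 1/6, x_2 = 2/3, for instance:
x_1 -> x_2 = 1/6 -> 2/3 = 1
x_1 | (x_1 -> x_2) = 1/6 | 1 = 1
x_2 | x_2 = 2/3 | 2/3 = 2/3
(x_2 | x_2) | x_2 = 2/3 | 2/3 = 2/3
((x_2 | x_2) | x_2) -> x_1 = 2/3 -> 1/6 = 1/2
(x_1 | (x_1 -> x_2)) | (((x_2 | x_2) | x_2) -> x_1) = 1 | 1/2 = 1
and checking the remaining 48 assignments likewise gives ≥ 2/3 in every case.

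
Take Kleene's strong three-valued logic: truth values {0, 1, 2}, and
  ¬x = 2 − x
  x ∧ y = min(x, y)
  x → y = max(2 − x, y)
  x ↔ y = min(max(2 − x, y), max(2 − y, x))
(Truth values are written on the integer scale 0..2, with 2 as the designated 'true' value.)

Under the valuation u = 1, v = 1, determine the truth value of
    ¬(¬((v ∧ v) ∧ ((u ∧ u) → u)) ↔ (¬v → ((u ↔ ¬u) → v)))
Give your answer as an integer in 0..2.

1

v ∧ v = 1 ∧ 1 = 1
u ∧ u = 1 ∧ 1 = 1
(u ∧ u) → u = 1 → 1 = 1
(v ∧ v) ∧ ((u ∧ u) → u) = 1 ∧ 1 = 1
¬((v ∧ v) ∧ ((u ∧ u) → u)) = ¬1 = 1
¬v = ¬1 = 1
¬u = ¬1 = 1
u ↔ ¬u = 1 ↔ 1 = 1
(u ↔ ¬u) → v = 1 → 1 = 1
¬v → ((u ↔ ¬u) → v) = 1 → 1 = 1
¬((v ∧ v) ∧ ((u ∧ u) → u)) ↔ (¬v → ((u ↔ ¬u) → v)) = 1 ↔ 1 = 1
¬(¬((v ∧ v) ∧ ((u ∧ u) → u)) ↔ (¬v → ((u ↔ ¬u) → v))) = ¬1 = 1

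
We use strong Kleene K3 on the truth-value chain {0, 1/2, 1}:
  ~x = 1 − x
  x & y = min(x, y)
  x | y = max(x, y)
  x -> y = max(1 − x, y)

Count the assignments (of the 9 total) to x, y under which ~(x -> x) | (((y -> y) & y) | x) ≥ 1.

5

x = 0, y = 0 ↦ 0  <
x = 0, y = 1/2 ↦ 1/2  <
x = 0, y = 1 ↦ 1  ≥
x = 1/2, y = 0 ↦ 1/2  <
x = 1/2, y = 1/2 ↦ 1/2  <
x = 1/2, y = 1 ↦ 1  ≥
x = 1, y = 0 ↦ 1  ≥
x = 1, y = 1/2 ↦ 1  ≥
x = 1, y = 1 ↦ 1  ≥
So 5 of the 9 assignments meet the threshold.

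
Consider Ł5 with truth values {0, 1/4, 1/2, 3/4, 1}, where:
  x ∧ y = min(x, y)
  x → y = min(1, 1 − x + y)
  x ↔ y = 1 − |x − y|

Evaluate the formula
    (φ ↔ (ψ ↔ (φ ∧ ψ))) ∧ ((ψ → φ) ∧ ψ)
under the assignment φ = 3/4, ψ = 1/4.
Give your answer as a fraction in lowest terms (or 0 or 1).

1/4

φ ∧ ψ = 3/4 ∧ 1/4 = 1/4
ψ ↔ (φ ∧ ψ) = 1/4 ↔ 1/4 = 1
φ ↔ (ψ ↔ (φ ∧ ψ)) = 3/4 ↔ 1 = 3/4
ψ → φ = 1/4 → 3/4 = 1
(ψ → φ) ∧ ψ = 1 ∧ 1/4 = 1/4
(φ ↔ (ψ ↔ (φ ∧ ψ))) ∧ ((ψ → φ) ∧ ψ) = 3/4 ∧ 1/4 = 1/4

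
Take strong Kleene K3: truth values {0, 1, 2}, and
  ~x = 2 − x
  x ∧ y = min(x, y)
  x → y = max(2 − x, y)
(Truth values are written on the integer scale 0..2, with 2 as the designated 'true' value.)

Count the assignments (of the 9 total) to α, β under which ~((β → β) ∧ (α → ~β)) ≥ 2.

1

α = 0, β = 0 ↦ 0  <
α = 0, β = 1 ↦ 1  <
α = 0, β = 2 ↦ 0  <
α = 1, β = 0 ↦ 0  <
α = 1, β = 1 ↦ 1  <
α = 1, β = 2 ↦ 1  <
α = 2, β = 0 ↦ 0  <
α = 2, β = 1 ↦ 1  <
α = 2, β = 2 ↦ 2  ≥
So 1 of the 9 assignments meets the threshold.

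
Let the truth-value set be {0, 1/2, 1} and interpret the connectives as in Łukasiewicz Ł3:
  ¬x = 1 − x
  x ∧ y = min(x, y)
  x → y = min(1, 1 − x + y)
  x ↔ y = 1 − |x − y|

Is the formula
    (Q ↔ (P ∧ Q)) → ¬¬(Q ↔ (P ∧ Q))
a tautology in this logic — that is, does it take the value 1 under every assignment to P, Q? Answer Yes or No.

Yes

P = 0, Q = 0 ↦ 1
P = 0, Q = 1/2 ↦ 1
P = 0, Q = 1 ↦ 1
P = 1/2, Q = 0 ↦ 1
P = 1/2, Q = 1/2 ↦ 1
P = 1/2, Q = 1 ↦ 1
P = 1, Q = 0 ↦ 1
P = 1, Q = 1/2 ↦ 1
P = 1, Q = 1 ↦ 1
Every assignment gives a value ≥ 1.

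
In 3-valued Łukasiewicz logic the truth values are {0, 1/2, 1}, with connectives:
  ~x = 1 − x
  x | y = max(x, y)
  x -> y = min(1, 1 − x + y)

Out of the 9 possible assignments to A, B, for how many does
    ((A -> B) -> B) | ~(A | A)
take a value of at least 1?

A = 0, B = 0 ↦ 1  ≥
A = 0, B = 1/2 ↦ 1  ≥
A = 0, B = 1 ↦ 1  ≥
A = 1/2, B = 0 ↦ 1/2  <
A = 1/2, B = 1/2 ↦ 1/2  <
A = 1/2, B = 1 ↦ 1  ≥
A = 1, B = 0 ↦ 1  ≥
A = 1, B = 1/2 ↦ 1  ≥
A = 1, B = 1 ↦ 1  ≥
So 7 of the 9 assignments meet the threshold.

7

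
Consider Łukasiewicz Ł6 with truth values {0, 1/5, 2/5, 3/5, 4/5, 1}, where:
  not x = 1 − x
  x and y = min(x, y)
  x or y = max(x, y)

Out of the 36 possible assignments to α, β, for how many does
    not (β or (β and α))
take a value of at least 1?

6

value 1: 6 assignments (counts)
value 4/5: 6 assignments
value 3/5: 6 assignments
value 2/5: 6 assignments
value 1/5: 6 assignments
value 0: 6 assignments
So 6 of the 36 assignments meet the threshold.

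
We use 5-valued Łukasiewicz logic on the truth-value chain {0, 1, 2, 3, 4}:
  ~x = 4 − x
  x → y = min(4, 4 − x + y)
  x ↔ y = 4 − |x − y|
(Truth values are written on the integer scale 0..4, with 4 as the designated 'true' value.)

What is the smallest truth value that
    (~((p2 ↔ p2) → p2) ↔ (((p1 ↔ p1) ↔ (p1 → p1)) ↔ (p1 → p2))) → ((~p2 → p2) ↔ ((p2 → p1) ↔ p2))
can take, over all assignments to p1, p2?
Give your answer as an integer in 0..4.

2

Take p1 = 4, p2 = 2:
p2 ↔ p2 = 2 ↔ 2 = 4
(p2 ↔ p2) → p2 = 4 → 2 = 2
~((p2 ↔ p2) → p2) = ~2 = 2
p1 ↔ p1 = 4 ↔ 4 = 4
p1 → p1 = 4 → 4 = 4
(p1 ↔ p1) ↔ (p1 → p1) = 4 ↔ 4 = 4
p1 → p2 = 4 → 2 = 2
((p1 ↔ p1) ↔ (p1 → p1)) ↔ (p1 → p2) = 4 ↔ 2 = 2
~((p2 ↔ p2) → p2) ↔ (((p1 ↔ p1) ↔ (p1 → p1)) ↔ (p1 → p2)) = 2 ↔ 2 = 4
~p2 = ~2 = 2
~p2 → p2 = 2 → 2 = 4
p2 → p1 = 2 → 4 = 4
(p2 → p1) ↔ p2 = 4 ↔ 2 = 2
(~p2 → p2) ↔ ((p2 → p1) ↔ p2) = 4 ↔ 2 = 2
(~((p2 ↔ p2) → p2) ↔ (((p1 ↔ p1) ↔ (p1 → p1)) ↔ (p1 → p2))) → ((~p2 → p2) ↔ ((p2 → p1) ↔ p2)) = 4 → 2 = 2
No assignment yields a value below 2, so this is the minimum.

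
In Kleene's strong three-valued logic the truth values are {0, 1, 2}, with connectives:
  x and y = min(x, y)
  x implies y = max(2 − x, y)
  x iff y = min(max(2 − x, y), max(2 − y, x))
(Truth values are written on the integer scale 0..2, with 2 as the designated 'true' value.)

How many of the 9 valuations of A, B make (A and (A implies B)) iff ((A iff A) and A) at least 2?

A = 0, B = 0 ↦ 2  ≥
A = 0, B = 1 ↦ 2  ≥
A = 0, B = 2 ↦ 2  ≥
A = 1, B = 0 ↦ 1  <
A = 1, B = 1 ↦ 1  <
A = 1, B = 2 ↦ 1  <
A = 2, B = 0 ↦ 0  <
A = 2, B = 1 ↦ 1  <
A = 2, B = 2 ↦ 2  ≥
So 4 of the 9 assignments meet the threshold.

4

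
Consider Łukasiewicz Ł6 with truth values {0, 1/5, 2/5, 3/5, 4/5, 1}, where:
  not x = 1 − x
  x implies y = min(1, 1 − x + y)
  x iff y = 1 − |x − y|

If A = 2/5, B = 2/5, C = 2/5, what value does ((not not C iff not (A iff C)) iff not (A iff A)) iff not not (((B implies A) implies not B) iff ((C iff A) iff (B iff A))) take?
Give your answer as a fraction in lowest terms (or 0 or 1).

not C = not 2/5 = 3/5
not not C = not 3/5 = 2/5
A iff C = 2/5 iff 2/5 = 1
not (A iff C) = not 1 = 0
not not C iff not (A iff C) = 2/5 iff 0 = 3/5
A iff A = 2/5 iff 2/5 = 1
not (A iff A) = not 1 = 0
(not not C iff not (A iff C)) iff not (A iff A) = 3/5 iff 0 = 2/5
B implies A = 2/5 implies 2/5 = 1
not B = not 2/5 = 3/5
(B implies A) implies not B = 1 implies 3/5 = 3/5
C iff A = 2/5 iff 2/5 = 1
B iff A = 2/5 iff 2/5 = 1
(C iff A) iff (B iff A) = 1 iff 1 = 1
((B implies A) implies not B) iff ((C iff A) iff (B iff A)) = 3/5 iff 1 = 3/5
not (((B implies A) implies not B) iff ((C iff A) iff (B iff A))) = not 3/5 = 2/5
not not (((B implies A) implies not B) iff ((C iff A) iff (B iff A))) = not 2/5 = 3/5
((not not C iff not (A iff C)) iff not (A iff A)) iff not not (((B implies A) implies not B) iff ((C iff A) iff (B iff A))) = 2/5 iff 3/5 = 4/5

4/5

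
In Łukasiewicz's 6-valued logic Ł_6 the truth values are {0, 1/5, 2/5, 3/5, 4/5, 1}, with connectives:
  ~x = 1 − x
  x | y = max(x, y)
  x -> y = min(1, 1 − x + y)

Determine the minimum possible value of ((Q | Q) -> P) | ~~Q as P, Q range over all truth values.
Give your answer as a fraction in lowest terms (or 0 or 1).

Take P = 0, Q = 2/5:
Q | Q = 2/5 | 2/5 = 2/5
(Q | Q) -> P = 2/5 -> 0 = 3/5
~Q = ~2/5 = 3/5
~~Q = ~3/5 = 2/5
((Q | Q) -> P) | ~~Q = 3/5 | 2/5 = 3/5
No assignment yields a value below 3/5, so this is the minimum.

3/5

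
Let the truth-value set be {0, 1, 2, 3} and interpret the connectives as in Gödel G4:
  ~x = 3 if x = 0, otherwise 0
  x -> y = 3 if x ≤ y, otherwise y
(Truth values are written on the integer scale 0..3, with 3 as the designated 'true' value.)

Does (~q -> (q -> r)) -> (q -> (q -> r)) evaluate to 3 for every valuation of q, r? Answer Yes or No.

Counterexample: take q = 1, r = 0.
~q = ~1 = 0
q -> r = 1 -> 0 = 0
~q -> (q -> r) = 0 -> 0 = 3
q -> r = 1 -> 0 = 0
q -> (q -> r) = 1 -> 0 = 0
(~q -> (q -> r)) -> (q -> (q -> r)) = 3 -> 0 = 0
This gives 0 ≠ 3.

No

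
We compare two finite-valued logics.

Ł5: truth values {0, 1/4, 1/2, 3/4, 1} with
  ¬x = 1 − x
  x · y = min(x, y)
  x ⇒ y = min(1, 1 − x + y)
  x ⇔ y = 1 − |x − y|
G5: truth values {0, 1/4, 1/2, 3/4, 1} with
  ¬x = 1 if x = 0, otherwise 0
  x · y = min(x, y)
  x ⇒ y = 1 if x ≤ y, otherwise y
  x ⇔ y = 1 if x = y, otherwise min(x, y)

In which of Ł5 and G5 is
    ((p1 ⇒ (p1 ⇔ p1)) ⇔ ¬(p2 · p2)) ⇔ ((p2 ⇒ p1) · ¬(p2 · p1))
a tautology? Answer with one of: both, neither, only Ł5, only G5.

only G5

In Ł5: at p1 = 1/4, p2 = 1/2 the value is 3/4 — not a tautology.
In G5: every assignment gives 1 — tautology.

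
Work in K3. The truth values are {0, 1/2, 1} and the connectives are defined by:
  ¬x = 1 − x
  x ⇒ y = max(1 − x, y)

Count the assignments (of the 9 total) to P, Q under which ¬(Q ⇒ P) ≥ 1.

1

P = 0, Q = 0 ↦ 0  <
P = 0, Q = 1/2 ↦ 1/2  <
P = 0, Q = 1 ↦ 1  ≥
P = 1/2, Q = 0 ↦ 0  <
P = 1/2, Q = 1/2 ↦ 1/2  <
P = 1/2, Q = 1 ↦ 1/2  <
P = 1, Q = 0 ↦ 0  <
P = 1, Q = 1/2 ↦ 0  <
P = 1, Q = 1 ↦ 0  <
So 1 of the 9 assignments meets the threshold.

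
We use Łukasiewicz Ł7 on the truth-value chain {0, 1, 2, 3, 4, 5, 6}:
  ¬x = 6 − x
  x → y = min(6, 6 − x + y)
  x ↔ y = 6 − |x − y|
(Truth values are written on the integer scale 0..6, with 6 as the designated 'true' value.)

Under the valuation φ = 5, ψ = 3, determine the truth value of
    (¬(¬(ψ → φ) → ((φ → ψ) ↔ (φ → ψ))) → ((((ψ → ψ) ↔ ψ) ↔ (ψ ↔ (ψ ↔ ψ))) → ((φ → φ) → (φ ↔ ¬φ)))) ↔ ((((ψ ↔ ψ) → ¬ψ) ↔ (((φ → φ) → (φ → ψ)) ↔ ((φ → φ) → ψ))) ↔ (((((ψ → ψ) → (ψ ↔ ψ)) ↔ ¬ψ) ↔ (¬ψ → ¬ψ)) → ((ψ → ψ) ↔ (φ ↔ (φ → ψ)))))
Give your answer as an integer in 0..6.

ψ → φ = 3 → 5 = 6
¬(ψ → φ) = ¬6 = 0
φ → ψ = 5 → 3 = 4
φ → ψ = 5 → 3 = 4
(φ → ψ) ↔ (φ → ψ) = 4 ↔ 4 = 6
¬(ψ → φ) → ((φ → ψ) ↔ (φ → ψ)) = 0 → 6 = 6
¬(¬(ψ → φ) → ((φ → ψ) ↔ (φ → ψ))) = ¬6 = 0
ψ → ψ = 3 → 3 = 6
(ψ → ψ) ↔ ψ = 6 ↔ 3 = 3
ψ ↔ ψ = 3 ↔ 3 = 6
ψ ↔ (ψ ↔ ψ) = 3 ↔ 6 = 3
((ψ → ψ) ↔ ψ) ↔ (ψ ↔ (ψ ↔ ψ)) = 3 ↔ 3 = 6
φ → φ = 5 → 5 = 6
¬φ = ¬5 = 1
φ ↔ ¬φ = 5 ↔ 1 = 2
(φ → φ) → (φ ↔ ¬φ) = 6 → 2 = 2
(((ψ → ψ) ↔ ψ) ↔ (ψ ↔ (ψ ↔ ψ))) → ((φ → φ) → (φ ↔ ¬φ)) = 6 → 2 = 2
¬(¬(ψ → φ) → ((φ → ψ) ↔ (φ → ψ))) → ((((ψ → ψ) ↔ ψ) ↔ (ψ ↔ (ψ ↔ ψ))) → ((φ → φ) → (φ ↔ ¬φ))) = 0 → 2 = 6
ψ ↔ ψ = 3 ↔ 3 = 6
¬ψ = ¬3 = 3
(ψ ↔ ψ) → ¬ψ = 6 → 3 = 3
φ → φ = 5 → 5 = 6
φ → ψ = 5 → 3 = 4
(φ → φ) → (φ → ψ) = 6 → 4 = 4
φ → φ = 5 → 5 = 6
(φ → φ) → ψ = 6 → 3 = 3
((φ → φ) → (φ → ψ)) ↔ ((φ → φ) → ψ) = 4 ↔ 3 = 5
((ψ ↔ ψ) → ¬ψ) ↔ (((φ → φ) → (φ → ψ)) ↔ ((φ → φ) → ψ)) = 3 ↔ 5 = 4
ψ → ψ = 3 → 3 = 6
ψ ↔ ψ = 3 ↔ 3 = 6
(ψ → ψ) → (ψ ↔ ψ) = 6 → 6 = 6
¬ψ = ¬3 = 3
((ψ → ψ) → (ψ ↔ ψ)) ↔ ¬ψ = 6 ↔ 3 = 3
¬ψ = ¬3 = 3
¬ψ = ¬3 = 3
¬ψ → ¬ψ = 3 → 3 = 6
(((ψ → ψ) → (ψ ↔ ψ)) ↔ ¬ψ) ↔ (¬ψ → ¬ψ) = 3 ↔ 6 = 3
ψ → ψ = 3 → 3 = 6
φ → ψ = 5 → 3 = 4
φ ↔ (φ → ψ) = 5 ↔ 4 = 5
(ψ → ψ) ↔ (φ ↔ (φ → ψ)) = 6 ↔ 5 = 5
((((ψ → ψ) → (ψ ↔ ψ)) ↔ ¬ψ) ↔ (¬ψ → ¬ψ)) → ((ψ → ψ) ↔ (φ ↔ (φ → ψ))) = 3 → 5 = 6
(((ψ ↔ ψ) → ¬ψ) ↔ (((φ → φ) → (φ → ψ)) ↔ ((φ → φ) → ψ))) ↔ (((((ψ → ψ) → (ψ ↔ ψ)) ↔ ¬ψ) ↔ (¬ψ → ¬ψ)) → ((ψ → ψ) ↔ (φ ↔ (φ → ψ)))) = 4 ↔ 6 = 4
(¬(¬(ψ → φ) → ((φ → ψ) ↔ (φ → ψ))) → ((((ψ → ψ) ↔ ψ) ↔ (ψ ↔ (ψ ↔ ψ))) → ((φ → φ) → (φ ↔ ¬φ)))) ↔ ((((ψ ↔ ψ) → ¬ψ) ↔ (((φ → φ) → (φ → ψ)) ↔ ((φ → φ) → ψ))) ↔ (((((ψ → ψ) → (ψ ↔ ψ)) ↔ ¬ψ) ↔ (¬ψ → ¬ψ)) → ((ψ → ψ) ↔ (φ ↔ (φ → ψ))))) = 6 ↔ 4 = 4

4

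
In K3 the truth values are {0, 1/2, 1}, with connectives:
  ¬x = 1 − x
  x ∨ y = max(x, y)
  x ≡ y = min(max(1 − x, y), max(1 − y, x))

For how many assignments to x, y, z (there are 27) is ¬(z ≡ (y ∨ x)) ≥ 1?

6

value 1: 6 assignments (counts)
value 1/2: 15 assignments
value 0: 6 assignments
So 6 of the 27 assignments meet the threshold.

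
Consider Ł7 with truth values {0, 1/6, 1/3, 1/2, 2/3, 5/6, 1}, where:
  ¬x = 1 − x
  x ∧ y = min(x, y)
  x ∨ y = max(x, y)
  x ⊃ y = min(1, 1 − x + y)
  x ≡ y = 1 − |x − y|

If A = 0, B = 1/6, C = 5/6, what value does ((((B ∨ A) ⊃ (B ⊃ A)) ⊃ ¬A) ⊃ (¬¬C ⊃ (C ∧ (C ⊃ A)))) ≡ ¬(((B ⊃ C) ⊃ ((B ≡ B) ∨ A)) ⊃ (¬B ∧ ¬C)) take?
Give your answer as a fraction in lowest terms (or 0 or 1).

B ∨ A = 1/6 ∨ 0 = 1/6
B ⊃ A = 1/6 ⊃ 0 = 5/6
(B ∨ A) ⊃ (B ⊃ A) = 1/6 ⊃ 5/6 = 1
¬A = ¬0 = 1
((B ∨ A) ⊃ (B ⊃ A)) ⊃ ¬A = 1 ⊃ 1 = 1
¬C = ¬5/6 = 1/6
¬¬C = ¬1/6 = 5/6
C ⊃ A = 5/6 ⊃ 0 = 1/6
C ∧ (C ⊃ A) = 5/6 ∧ 1/6 = 1/6
¬¬C ⊃ (C ∧ (C ⊃ A)) = 5/6 ⊃ 1/6 = 1/3
(((B ∨ A) ⊃ (B ⊃ A)) ⊃ ¬A) ⊃ (¬¬C ⊃ (C ∧ (C ⊃ A))) = 1 ⊃ 1/3 = 1/3
B ⊃ C = 1/6 ⊃ 5/6 = 1
B ≡ B = 1/6 ≡ 1/6 = 1
(B ≡ B) ∨ A = 1 ∨ 0 = 1
(B ⊃ C) ⊃ ((B ≡ B) ∨ A) = 1 ⊃ 1 = 1
¬B = ¬1/6 = 5/6
¬C = ¬5/6 = 1/6
¬B ∧ ¬C = 5/6 ∧ 1/6 = 1/6
((B ⊃ C) ⊃ ((B ≡ B) ∨ A)) ⊃ (¬B ∧ ¬C) = 1 ⊃ 1/6 = 1/6
¬(((B ⊃ C) ⊃ ((B ≡ B) ∨ A)) ⊃ (¬B ∧ ¬C)) = ¬1/6 = 5/6
((((B ∨ A) ⊃ (B ⊃ A)) ⊃ ¬A) ⊃ (¬¬C ⊃ (C ∧ (C ⊃ A)))) ≡ ¬(((B ⊃ C) ⊃ ((B ≡ B) ∨ A)) ⊃ (¬B ∧ ¬C)) = 1/3 ≡ 5/6 = 1/2

1/2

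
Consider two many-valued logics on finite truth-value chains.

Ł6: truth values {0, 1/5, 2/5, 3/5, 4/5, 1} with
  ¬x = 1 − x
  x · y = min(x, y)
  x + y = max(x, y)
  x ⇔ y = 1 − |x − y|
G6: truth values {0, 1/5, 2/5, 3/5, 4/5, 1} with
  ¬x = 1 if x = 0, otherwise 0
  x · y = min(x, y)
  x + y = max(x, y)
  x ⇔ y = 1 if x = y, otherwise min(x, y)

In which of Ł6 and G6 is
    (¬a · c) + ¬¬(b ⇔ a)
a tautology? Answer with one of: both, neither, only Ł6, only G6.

In Ł6: at a = 0, b = 1/5, c = 0 the value is 4/5 — not a tautology.
In G6: at a = 0, b = 1/5, c = 0 the value is 0 — not a tautology.

neither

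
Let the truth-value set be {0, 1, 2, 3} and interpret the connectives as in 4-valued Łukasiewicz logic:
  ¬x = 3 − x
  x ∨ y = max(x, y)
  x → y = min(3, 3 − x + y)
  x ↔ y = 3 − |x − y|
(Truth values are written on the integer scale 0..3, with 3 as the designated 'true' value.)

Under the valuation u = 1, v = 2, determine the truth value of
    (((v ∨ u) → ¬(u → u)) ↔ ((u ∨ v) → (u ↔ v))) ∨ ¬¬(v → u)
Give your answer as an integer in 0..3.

2

v ∨ u = 2 ∨ 1 = 2
u → u = 1 → 1 = 3
¬(u → u) = ¬3 = 0
(v ∨ u) → ¬(u → u) = 2 → 0 = 1
u ∨ v = 1 ∨ 2 = 2
u ↔ v = 1 ↔ 2 = 2
(u ∨ v) → (u ↔ v) = 2 → 2 = 3
((v ∨ u) → ¬(u → u)) ↔ ((u ∨ v) → (u ↔ v)) = 1 ↔ 3 = 1
v → u = 2 → 1 = 2
¬(v → u) = ¬2 = 1
¬¬(v → u) = ¬1 = 2
(((v ∨ u) → ¬(u → u)) ↔ ((u ∨ v) → (u ↔ v))) ∨ ¬¬(v → u) = 1 ∨ 2 = 2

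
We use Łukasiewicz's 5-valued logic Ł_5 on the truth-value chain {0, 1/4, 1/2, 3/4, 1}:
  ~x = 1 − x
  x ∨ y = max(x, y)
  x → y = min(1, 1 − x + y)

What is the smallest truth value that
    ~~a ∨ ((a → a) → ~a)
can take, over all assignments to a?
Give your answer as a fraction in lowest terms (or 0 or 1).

Take a = 1/2:
~a = ~1/2 = 1/2
~~a = ~1/2 = 1/2
a → a = 1/2 → 1/2 = 1
~a = ~1/2 = 1/2
(a → a) → ~a = 1 → 1/2 = 1/2
~~a ∨ ((a → a) → ~a) = 1/2 ∨ 1/2 = 1/2
No assignment yields a value below 1/2, so this is the minimum.

1/2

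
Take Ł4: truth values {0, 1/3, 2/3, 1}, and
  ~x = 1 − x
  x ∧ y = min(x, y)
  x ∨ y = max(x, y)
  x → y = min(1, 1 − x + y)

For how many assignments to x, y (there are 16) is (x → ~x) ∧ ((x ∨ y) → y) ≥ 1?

x = 0, y = 0 ↦ 1  ≥
x = 0, y = 1/3 ↦ 1  ≥
x = 0, y = 2/3 ↦ 1  ≥
x = 0, y = 1 ↦ 1  ≥
x = 1/3, y = 0 ↦ 2/3  <
x = 1/3, y = 1/3 ↦ 1  ≥
x = 1/3, y = 2/3 ↦ 1  ≥
x = 1/3, y = 1 ↦ 1  ≥
x = 2/3, y = 0 ↦ 1/3  <
x = 2/3, y = 1/3 ↦ 2/3  <
x = 2/3, y = 2/3 ↦ 2/3  <
x = 2/3, y = 1 ↦ 2/3  <
x = 1, y = 0 ↦ 0  <
x = 1, y = 1/3 ↦ 0  <
x = 1, y = 2/3 ↦ 0  <
x = 1, y = 1 ↦ 0  <
So 7 of the 16 assignments meet the threshold.

7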